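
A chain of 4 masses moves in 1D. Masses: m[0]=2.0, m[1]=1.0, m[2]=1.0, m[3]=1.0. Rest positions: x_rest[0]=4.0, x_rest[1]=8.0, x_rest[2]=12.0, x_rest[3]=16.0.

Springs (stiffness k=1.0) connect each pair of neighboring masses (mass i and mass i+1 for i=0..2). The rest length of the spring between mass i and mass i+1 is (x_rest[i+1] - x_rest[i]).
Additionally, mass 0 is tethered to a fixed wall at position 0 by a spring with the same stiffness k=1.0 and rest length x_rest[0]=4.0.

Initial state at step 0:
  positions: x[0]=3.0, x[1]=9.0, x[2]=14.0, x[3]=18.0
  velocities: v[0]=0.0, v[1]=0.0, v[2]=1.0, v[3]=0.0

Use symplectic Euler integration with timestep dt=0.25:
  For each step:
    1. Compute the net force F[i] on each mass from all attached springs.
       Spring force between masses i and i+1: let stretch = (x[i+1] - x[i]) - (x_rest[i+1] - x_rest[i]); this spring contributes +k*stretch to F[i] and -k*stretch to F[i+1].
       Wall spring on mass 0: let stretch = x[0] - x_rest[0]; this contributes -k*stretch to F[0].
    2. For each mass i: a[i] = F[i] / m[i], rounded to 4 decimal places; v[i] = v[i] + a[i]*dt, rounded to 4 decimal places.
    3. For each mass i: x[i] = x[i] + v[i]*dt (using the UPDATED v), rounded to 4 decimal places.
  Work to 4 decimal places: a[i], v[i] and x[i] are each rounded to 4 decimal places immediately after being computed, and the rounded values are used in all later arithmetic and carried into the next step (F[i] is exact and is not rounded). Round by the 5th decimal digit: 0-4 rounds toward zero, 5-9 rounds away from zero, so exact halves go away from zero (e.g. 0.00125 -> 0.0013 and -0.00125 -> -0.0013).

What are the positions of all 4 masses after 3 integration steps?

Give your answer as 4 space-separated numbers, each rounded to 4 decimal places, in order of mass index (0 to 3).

Answer: 3.5248 8.7310 14.2753 18.0405

Derivation:
Step 0: x=[3.0000 9.0000 14.0000 18.0000] v=[0.0000 0.0000 1.0000 0.0000]
Step 1: x=[3.0938 8.9375 14.1875 18.0000] v=[0.3750 -0.2500 0.7500 0.0000]
Step 2: x=[3.2735 8.8379 14.2852 18.0117] v=[0.7188 -0.3984 0.3906 0.0469]
Step 3: x=[3.5248 8.7310 14.2753 18.0405] v=[1.0052 -0.4277 -0.0396 0.1153]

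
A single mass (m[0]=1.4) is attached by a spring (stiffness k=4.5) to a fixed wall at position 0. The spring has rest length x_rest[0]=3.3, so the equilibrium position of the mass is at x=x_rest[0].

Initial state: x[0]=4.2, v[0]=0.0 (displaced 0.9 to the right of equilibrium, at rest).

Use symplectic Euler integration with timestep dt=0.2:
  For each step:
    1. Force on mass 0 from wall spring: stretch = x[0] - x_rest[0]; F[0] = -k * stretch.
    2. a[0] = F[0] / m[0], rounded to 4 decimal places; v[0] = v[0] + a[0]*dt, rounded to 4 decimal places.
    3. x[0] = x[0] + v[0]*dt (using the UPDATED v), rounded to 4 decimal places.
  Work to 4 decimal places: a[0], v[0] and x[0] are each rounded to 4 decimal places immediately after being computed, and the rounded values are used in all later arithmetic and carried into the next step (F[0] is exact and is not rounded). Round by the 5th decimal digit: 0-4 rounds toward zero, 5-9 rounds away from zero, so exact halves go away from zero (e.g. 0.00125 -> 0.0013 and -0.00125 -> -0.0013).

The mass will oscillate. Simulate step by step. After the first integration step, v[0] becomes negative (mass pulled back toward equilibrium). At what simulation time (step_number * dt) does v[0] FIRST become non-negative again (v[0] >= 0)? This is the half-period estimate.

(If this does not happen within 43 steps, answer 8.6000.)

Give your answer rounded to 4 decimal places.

Step 0: x=[4.2000] v=[0.0000]
Step 1: x=[4.0843] v=[-0.5786]
Step 2: x=[3.8677] v=[-1.0828]
Step 3: x=[3.5781] v=[-1.4478]
Step 4: x=[3.2528] v=[-1.6266]
Step 5: x=[2.9335] v=[-1.5963]
Step 6: x=[2.6614] v=[-1.3607]
Step 7: x=[2.4714] v=[-0.9502]
Step 8: x=[2.3879] v=[-0.4175]
Step 9: x=[2.4217] v=[0.1689]
First v>=0 after going negative at step 9, time=1.8000

Answer: 1.8000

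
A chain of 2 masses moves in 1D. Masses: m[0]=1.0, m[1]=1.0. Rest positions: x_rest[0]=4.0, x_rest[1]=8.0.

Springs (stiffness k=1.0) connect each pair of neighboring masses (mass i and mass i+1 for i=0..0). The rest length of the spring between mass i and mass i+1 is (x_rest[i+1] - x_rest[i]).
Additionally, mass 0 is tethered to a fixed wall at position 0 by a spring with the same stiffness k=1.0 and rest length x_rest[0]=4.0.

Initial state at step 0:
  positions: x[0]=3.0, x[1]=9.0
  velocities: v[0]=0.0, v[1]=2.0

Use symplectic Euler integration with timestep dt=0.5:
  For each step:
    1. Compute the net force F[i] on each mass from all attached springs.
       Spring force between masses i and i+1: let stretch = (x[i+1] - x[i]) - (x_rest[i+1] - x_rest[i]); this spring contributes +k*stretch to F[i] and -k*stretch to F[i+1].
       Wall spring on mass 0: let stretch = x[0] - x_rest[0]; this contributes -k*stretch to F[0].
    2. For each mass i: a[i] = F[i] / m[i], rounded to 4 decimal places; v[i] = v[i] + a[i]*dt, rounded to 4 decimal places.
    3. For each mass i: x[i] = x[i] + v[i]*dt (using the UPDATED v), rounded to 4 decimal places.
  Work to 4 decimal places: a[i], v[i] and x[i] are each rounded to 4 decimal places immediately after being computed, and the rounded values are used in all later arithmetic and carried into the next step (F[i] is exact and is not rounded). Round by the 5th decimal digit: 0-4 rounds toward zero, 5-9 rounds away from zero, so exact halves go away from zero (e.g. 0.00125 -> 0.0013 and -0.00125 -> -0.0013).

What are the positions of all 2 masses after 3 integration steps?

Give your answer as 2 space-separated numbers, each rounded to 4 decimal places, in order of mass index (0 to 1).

Step 0: x=[3.0000 9.0000] v=[0.0000 2.0000]
Step 1: x=[3.7500 9.5000] v=[1.5000 1.0000]
Step 2: x=[5.0000 9.5625] v=[2.5000 0.1250]
Step 3: x=[6.1407 9.4844] v=[2.2813 -0.1563]

Answer: 6.1407 9.4844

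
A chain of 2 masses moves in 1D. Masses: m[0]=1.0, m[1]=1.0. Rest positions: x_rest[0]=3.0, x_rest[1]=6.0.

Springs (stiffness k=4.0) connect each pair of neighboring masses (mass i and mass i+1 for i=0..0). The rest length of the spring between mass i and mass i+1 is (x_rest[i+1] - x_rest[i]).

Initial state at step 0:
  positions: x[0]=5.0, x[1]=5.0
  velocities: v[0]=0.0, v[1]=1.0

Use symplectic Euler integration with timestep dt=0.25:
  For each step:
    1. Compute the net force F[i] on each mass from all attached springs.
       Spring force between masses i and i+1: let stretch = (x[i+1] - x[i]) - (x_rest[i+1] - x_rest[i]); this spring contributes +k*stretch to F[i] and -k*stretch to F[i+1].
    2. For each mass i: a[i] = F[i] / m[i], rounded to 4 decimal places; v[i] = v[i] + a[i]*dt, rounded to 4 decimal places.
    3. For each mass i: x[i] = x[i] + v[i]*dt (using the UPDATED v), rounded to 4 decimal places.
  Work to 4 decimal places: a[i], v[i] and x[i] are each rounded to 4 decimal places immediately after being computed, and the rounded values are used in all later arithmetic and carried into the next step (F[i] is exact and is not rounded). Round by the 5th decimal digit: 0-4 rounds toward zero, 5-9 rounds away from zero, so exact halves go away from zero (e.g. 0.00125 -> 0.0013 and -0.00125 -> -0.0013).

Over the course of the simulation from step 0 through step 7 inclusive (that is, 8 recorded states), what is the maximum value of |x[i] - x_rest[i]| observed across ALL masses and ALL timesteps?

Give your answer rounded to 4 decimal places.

Answer: 2.6407

Derivation:
Step 0: x=[5.0000 5.0000] v=[0.0000 1.0000]
Step 1: x=[4.2500 6.0000] v=[-3.0000 4.0000]
Step 2: x=[3.1875 7.3125] v=[-4.2500 5.2500]
Step 3: x=[2.4063 8.3438] v=[-3.1250 4.1250]
Step 4: x=[2.3594 8.6407] v=[-0.1875 1.1875]
Step 5: x=[3.1329 8.1173] v=[3.0938 -2.0938]
Step 6: x=[4.4025 7.0978] v=[5.0782 -4.0782]
Step 7: x=[5.5959 6.1544] v=[4.7735 -3.7735]
Max displacement = 2.6407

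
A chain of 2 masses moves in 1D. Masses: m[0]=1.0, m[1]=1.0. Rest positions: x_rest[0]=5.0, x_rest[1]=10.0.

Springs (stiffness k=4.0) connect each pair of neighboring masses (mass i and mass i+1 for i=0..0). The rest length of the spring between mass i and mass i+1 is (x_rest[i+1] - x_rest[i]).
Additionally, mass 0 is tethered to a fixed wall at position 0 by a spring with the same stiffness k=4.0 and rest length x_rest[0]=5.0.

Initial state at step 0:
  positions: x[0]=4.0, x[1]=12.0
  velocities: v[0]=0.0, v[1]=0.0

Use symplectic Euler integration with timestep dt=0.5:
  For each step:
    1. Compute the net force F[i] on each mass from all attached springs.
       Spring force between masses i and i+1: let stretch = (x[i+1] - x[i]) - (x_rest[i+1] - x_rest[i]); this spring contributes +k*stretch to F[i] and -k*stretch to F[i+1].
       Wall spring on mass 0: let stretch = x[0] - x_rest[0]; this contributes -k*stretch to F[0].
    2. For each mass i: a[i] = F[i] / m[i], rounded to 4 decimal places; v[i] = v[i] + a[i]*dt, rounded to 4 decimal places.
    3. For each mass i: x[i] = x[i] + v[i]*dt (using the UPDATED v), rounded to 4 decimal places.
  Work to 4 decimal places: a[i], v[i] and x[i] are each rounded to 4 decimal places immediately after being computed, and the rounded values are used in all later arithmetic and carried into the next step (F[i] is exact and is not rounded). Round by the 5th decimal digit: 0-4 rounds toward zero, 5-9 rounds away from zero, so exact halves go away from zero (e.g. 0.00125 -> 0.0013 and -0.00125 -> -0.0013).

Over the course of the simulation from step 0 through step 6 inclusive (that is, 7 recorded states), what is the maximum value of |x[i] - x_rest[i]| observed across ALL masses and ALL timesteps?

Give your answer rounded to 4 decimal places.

Step 0: x=[4.0000 12.0000] v=[0.0000 0.0000]
Step 1: x=[8.0000 9.0000] v=[8.0000 -6.0000]
Step 2: x=[5.0000 10.0000] v=[-6.0000 2.0000]
Step 3: x=[2.0000 11.0000] v=[-6.0000 2.0000]
Step 4: x=[6.0000 8.0000] v=[8.0000 -6.0000]
Step 5: x=[6.0000 8.0000] v=[0.0000 0.0000]
Step 6: x=[2.0000 11.0000] v=[-8.0000 6.0000]
Max displacement = 3.0000

Answer: 3.0000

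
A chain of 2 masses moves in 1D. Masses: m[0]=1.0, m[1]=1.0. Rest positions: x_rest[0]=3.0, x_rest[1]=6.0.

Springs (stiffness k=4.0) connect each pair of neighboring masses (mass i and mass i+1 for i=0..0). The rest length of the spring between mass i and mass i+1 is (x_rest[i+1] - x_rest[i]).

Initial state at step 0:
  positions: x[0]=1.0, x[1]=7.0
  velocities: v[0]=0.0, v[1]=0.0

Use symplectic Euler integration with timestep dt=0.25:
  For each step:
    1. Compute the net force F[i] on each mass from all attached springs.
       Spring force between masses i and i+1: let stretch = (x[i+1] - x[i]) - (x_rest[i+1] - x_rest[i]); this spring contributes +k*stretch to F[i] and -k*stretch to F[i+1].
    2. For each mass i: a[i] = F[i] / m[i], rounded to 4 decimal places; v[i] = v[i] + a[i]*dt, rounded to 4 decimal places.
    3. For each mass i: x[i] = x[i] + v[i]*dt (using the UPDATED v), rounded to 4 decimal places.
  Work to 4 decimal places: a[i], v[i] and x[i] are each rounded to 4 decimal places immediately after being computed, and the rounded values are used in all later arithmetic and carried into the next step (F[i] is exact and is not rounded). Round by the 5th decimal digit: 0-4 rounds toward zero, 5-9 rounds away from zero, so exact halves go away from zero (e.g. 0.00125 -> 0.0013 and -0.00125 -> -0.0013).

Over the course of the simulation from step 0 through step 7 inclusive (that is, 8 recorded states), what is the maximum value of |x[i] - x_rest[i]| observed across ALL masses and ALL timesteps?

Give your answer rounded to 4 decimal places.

Step 0: x=[1.0000 7.0000] v=[0.0000 0.0000]
Step 1: x=[1.7500 6.2500] v=[3.0000 -3.0000]
Step 2: x=[2.8750 5.1250] v=[4.5000 -4.5000]
Step 3: x=[3.8125 4.1875] v=[3.7500 -3.7500]
Step 4: x=[4.0938 3.9063] v=[1.1250 -1.1250]
Step 5: x=[3.5782 4.4219] v=[-2.0625 2.0625]
Step 6: x=[2.5235 5.4766] v=[-4.2188 4.2188]
Step 7: x=[1.4571 6.5430] v=[-4.2657 4.2657]
Max displacement = 2.0937

Answer: 2.0937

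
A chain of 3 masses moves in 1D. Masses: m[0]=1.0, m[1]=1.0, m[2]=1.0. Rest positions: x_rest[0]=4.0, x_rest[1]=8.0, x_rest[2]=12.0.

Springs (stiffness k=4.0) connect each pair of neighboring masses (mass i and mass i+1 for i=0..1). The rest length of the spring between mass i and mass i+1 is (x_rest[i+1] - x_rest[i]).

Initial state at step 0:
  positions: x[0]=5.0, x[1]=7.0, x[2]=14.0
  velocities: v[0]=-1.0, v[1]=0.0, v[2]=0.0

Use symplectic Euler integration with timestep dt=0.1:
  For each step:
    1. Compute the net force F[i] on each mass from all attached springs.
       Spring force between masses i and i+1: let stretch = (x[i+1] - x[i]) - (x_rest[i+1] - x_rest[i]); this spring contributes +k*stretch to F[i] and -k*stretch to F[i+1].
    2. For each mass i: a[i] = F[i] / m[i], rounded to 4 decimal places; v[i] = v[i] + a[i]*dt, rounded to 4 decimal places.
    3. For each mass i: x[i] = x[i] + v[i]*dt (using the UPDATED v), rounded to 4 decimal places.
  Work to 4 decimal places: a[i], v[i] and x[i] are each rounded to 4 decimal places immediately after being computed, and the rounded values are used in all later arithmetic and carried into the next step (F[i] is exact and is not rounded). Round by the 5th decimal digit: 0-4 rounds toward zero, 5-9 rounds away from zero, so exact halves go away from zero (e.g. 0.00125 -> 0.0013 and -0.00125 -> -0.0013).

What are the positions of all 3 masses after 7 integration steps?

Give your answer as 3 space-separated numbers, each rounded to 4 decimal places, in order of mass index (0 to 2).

Answer: 3.3899 9.9565 11.9538

Derivation:
Step 0: x=[5.0000 7.0000 14.0000] v=[-1.0000 0.0000 0.0000]
Step 1: x=[4.8200 7.2000 13.8800] v=[-1.8000 2.0000 -1.2000]
Step 2: x=[4.5752 7.5720 13.6528] v=[-2.4480 3.7200 -2.2720]
Step 3: x=[4.2903 8.0674 13.3424] v=[-2.8493 4.9536 -3.1043]
Step 4: x=[3.9965 8.6227 12.9810] v=[-2.9385 5.5528 -3.6143]
Step 5: x=[3.7277 9.1673 12.6052] v=[-2.6880 5.4456 -3.7576]
Step 6: x=[3.5165 9.6318 12.2519] v=[-2.1122 4.6449 -3.5328]
Step 7: x=[3.3899 9.9565 11.9538] v=[-1.2661 3.2468 -2.9808]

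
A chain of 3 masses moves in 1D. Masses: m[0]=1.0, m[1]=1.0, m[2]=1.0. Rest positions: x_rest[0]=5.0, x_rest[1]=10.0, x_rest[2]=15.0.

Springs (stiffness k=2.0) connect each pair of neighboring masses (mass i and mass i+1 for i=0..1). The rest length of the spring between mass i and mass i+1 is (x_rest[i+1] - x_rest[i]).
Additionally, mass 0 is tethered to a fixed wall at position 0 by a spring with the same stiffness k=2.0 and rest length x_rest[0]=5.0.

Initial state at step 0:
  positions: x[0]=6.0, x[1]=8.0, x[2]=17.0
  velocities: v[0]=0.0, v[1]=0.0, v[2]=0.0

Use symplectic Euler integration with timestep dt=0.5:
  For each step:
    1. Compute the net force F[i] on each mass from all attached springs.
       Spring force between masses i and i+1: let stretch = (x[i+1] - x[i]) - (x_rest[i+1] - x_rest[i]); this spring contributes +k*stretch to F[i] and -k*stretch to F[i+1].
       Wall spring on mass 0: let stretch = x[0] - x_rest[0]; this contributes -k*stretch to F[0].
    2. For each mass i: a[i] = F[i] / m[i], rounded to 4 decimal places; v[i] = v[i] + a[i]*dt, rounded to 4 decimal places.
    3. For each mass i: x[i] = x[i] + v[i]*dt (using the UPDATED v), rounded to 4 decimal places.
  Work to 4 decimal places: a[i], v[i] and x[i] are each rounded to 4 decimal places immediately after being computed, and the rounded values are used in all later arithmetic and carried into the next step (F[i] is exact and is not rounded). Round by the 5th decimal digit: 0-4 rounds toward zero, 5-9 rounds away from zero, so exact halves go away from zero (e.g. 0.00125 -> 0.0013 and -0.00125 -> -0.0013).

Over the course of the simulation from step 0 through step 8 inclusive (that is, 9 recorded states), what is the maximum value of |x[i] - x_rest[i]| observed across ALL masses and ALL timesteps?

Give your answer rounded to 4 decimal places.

Step 0: x=[6.0000 8.0000 17.0000] v=[0.0000 0.0000 0.0000]
Step 1: x=[4.0000 11.5000 15.0000] v=[-4.0000 7.0000 -4.0000]
Step 2: x=[3.7500 13.0000 13.7500] v=[-0.5000 3.0000 -2.5000]
Step 3: x=[6.2500 10.2500 14.6250] v=[5.0000 -5.5000 1.7500]
Step 4: x=[7.6250 7.6875 15.8125] v=[2.7500 -5.1250 2.3750]
Step 5: x=[5.2188 9.1563 15.4375] v=[-4.8125 2.9375 -0.7500]
Step 6: x=[2.1719 11.7969 14.4219] v=[-6.0938 5.2812 -2.0312]
Step 7: x=[2.8516 10.9375 14.5938] v=[1.3593 -1.7188 0.3438]
Step 8: x=[6.1484 7.8633 15.4376] v=[6.5936 -6.1484 1.6875]
Max displacement = 3.0000

Answer: 3.0000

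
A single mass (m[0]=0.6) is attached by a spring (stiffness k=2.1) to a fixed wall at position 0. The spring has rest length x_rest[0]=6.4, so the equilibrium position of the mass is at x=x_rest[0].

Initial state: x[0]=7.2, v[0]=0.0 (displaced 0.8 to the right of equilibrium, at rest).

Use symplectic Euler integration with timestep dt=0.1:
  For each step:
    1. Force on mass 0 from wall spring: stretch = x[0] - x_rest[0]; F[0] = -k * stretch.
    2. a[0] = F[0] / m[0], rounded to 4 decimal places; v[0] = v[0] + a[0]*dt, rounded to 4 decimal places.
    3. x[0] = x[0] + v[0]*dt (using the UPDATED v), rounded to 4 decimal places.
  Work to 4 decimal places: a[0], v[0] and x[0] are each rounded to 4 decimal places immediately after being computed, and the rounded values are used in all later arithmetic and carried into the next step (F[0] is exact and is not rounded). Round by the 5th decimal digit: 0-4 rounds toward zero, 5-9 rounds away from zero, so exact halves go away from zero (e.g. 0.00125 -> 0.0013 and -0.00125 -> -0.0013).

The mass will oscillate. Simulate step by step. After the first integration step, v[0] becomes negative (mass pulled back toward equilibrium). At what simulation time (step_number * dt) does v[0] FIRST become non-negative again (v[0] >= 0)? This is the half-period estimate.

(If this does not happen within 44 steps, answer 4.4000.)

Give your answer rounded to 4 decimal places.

Step 0: x=[7.2000] v=[0.0000]
Step 1: x=[7.1720] v=[-0.2800]
Step 2: x=[7.1170] v=[-0.5502]
Step 3: x=[7.0369] v=[-0.8012]
Step 4: x=[6.9345] v=[-1.0241]
Step 5: x=[6.8134] v=[-1.2112]
Step 6: x=[6.6778] v=[-1.3559]
Step 7: x=[6.5325] v=[-1.4531]
Step 8: x=[6.3826] v=[-1.4995]
Step 9: x=[6.2333] v=[-1.4934]
Step 10: x=[6.0898] v=[-1.4351]
Step 11: x=[5.9572] v=[-1.3265]
Step 12: x=[5.8401] v=[-1.1715]
Step 13: x=[5.7426] v=[-0.9755]
Step 14: x=[5.6681] v=[-0.7454]
Step 15: x=[5.6192] v=[-0.4892]
Step 16: x=[5.5976] v=[-0.2159]
Step 17: x=[5.6041] v=[0.0649]
First v>=0 after going negative at step 17, time=1.7000

Answer: 1.7000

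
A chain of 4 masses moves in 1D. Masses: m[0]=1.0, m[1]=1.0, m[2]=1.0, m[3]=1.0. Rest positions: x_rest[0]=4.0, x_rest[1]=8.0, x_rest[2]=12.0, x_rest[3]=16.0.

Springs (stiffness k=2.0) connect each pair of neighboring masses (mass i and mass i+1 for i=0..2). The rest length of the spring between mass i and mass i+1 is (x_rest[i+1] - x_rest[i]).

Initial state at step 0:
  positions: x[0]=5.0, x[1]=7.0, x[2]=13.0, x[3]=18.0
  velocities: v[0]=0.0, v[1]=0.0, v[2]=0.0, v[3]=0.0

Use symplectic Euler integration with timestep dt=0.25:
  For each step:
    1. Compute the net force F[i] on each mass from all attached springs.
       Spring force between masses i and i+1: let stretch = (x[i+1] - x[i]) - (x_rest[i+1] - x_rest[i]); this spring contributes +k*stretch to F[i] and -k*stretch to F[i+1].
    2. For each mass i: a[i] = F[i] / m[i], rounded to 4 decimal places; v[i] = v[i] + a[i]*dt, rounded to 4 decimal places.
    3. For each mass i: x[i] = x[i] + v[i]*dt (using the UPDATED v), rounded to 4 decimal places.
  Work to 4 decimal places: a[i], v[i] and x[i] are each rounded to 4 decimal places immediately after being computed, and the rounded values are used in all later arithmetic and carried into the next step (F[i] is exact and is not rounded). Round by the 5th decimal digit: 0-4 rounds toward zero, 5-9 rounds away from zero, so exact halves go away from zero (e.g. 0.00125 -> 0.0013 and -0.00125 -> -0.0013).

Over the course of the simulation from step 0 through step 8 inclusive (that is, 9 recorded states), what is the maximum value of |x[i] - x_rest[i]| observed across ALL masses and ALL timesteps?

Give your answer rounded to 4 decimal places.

Answer: 2.0709

Derivation:
Step 0: x=[5.0000 7.0000 13.0000 18.0000] v=[0.0000 0.0000 0.0000 0.0000]
Step 1: x=[4.7500 7.5000 12.8750 17.8750] v=[-1.0000 2.0000 -0.5000 -0.5000]
Step 2: x=[4.3438 8.3281 12.7031 17.6250] v=[-1.6250 3.3125 -0.6875 -1.0000]
Step 3: x=[3.9356 9.2051 12.5996 17.2598] v=[-1.6329 3.5079 -0.4141 -1.4610]
Step 4: x=[3.6861 9.8477 12.6543 16.8120] v=[-0.9982 2.5704 0.2188 -1.7911]
Step 5: x=[3.7068 10.0709 12.8779 16.3445] v=[0.0826 0.8929 0.8944 -1.8700]
Step 6: x=[4.0230 9.8495 13.1840 15.9437] v=[1.2647 -0.8857 1.2242 -1.6033]
Step 7: x=[4.5675 9.3166 13.4182 15.6979] v=[2.1780 -2.1317 0.9368 -0.9832]
Step 8: x=[5.2057 8.7027 13.4247 15.6671] v=[2.5526 -2.4555 0.0259 -0.1231]
Max displacement = 2.0709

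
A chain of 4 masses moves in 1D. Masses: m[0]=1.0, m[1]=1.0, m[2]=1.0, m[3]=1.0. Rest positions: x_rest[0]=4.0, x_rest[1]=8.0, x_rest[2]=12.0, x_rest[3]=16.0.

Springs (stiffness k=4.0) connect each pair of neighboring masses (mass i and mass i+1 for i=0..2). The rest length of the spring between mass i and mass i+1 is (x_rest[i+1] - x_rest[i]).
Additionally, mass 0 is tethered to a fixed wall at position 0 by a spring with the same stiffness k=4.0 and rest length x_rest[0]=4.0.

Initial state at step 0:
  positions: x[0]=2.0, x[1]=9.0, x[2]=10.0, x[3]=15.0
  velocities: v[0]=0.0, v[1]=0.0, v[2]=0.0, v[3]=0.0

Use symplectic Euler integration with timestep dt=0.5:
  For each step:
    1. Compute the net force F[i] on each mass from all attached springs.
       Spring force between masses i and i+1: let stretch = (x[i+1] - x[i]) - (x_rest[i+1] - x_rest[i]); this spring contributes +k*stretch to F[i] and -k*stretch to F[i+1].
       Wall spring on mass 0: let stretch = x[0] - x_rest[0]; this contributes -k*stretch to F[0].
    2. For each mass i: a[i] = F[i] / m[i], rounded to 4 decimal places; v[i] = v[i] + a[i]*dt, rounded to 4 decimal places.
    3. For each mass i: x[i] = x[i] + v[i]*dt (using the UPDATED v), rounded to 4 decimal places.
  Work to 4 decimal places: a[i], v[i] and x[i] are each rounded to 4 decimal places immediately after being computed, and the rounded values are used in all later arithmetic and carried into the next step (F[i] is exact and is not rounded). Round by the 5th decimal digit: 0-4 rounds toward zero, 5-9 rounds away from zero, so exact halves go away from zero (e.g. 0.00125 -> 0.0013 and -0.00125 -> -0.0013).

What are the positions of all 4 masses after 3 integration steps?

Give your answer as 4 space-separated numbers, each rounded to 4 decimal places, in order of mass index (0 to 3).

Answer: 5.0000 5.0000 15.0000 14.0000

Derivation:
Step 0: x=[2.0000 9.0000 10.0000 15.0000] v=[0.0000 0.0000 0.0000 0.0000]
Step 1: x=[7.0000 3.0000 14.0000 14.0000] v=[10.0000 -12.0000 8.0000 -2.0000]
Step 2: x=[1.0000 12.0000 7.0000 17.0000] v=[-12.0000 18.0000 -14.0000 6.0000]
Step 3: x=[5.0000 5.0000 15.0000 14.0000] v=[8.0000 -14.0000 16.0000 -6.0000]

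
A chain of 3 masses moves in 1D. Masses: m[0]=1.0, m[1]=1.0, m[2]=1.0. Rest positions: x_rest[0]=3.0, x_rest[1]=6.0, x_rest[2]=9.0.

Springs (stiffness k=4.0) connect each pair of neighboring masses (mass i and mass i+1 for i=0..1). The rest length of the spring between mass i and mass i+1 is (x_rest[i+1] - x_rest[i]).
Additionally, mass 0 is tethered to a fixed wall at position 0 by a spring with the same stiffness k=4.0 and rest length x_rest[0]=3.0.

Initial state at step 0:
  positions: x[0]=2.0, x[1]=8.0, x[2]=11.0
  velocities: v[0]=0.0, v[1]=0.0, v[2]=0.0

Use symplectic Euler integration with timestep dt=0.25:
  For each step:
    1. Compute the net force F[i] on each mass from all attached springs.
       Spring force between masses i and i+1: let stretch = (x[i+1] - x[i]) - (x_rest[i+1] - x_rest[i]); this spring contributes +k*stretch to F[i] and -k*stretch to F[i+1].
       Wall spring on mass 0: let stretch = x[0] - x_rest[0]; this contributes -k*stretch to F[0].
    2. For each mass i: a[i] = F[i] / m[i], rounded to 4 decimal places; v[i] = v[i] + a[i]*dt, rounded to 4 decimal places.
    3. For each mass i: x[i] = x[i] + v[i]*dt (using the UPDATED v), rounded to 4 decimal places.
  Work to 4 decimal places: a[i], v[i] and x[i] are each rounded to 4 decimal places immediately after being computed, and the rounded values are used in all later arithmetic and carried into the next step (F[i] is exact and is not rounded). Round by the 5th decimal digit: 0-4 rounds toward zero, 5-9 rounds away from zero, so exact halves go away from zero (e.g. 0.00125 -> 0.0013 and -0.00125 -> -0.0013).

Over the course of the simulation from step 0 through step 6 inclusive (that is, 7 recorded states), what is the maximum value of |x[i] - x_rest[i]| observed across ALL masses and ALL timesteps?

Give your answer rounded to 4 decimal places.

Step 0: x=[2.0000 8.0000 11.0000] v=[0.0000 0.0000 0.0000]
Step 1: x=[3.0000 7.2500 11.0000] v=[4.0000 -3.0000 0.0000]
Step 2: x=[4.3125 6.3750 10.8125] v=[5.2500 -3.5000 -0.7500]
Step 3: x=[5.0625 6.0938 10.2656] v=[3.0000 -1.1250 -2.1875]
Step 4: x=[4.8047 6.5977 9.4258] v=[-1.0312 2.0155 -3.3593]
Step 5: x=[3.7940 7.3604 8.6290] v=[-4.0429 3.0506 -3.1874]
Step 6: x=[2.7264 7.5486 8.2650] v=[-4.2705 0.7528 -1.4560]
Max displacement = 2.0625

Answer: 2.0625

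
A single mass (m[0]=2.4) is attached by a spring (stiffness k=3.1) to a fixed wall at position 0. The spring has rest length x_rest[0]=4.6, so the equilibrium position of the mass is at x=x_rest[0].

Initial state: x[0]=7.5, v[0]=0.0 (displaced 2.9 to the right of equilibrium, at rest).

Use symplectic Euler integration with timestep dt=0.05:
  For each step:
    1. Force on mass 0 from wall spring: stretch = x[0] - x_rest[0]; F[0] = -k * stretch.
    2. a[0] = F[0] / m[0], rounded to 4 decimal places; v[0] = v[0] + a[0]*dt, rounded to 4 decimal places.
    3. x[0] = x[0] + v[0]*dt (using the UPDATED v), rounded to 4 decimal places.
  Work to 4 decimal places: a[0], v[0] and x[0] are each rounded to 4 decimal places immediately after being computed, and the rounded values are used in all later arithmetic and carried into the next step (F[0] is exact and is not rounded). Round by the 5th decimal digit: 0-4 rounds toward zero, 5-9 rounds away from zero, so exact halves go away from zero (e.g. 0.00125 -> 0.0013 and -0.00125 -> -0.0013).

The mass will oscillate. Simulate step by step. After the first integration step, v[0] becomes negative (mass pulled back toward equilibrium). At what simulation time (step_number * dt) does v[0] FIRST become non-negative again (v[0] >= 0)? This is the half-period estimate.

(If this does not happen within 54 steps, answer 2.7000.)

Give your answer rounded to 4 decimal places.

Step 0: x=[7.5000] v=[0.0000]
Step 1: x=[7.4906] v=[-0.1873]
Step 2: x=[7.4719] v=[-0.3740]
Step 3: x=[7.4439] v=[-0.5595]
Step 4: x=[7.4067] v=[-0.7432]
Step 5: x=[7.3605] v=[-0.9245]
Step 6: x=[7.3054] v=[-1.1028]
Step 7: x=[7.2415] v=[-1.2775]
Step 8: x=[7.1691] v=[-1.4481]
Step 9: x=[7.0884] v=[-1.6140]
Step 10: x=[6.9997] v=[-1.7747]
Step 11: x=[6.9032] v=[-1.9297]
Step 12: x=[6.7993] v=[-2.0785]
Step 13: x=[6.6883] v=[-2.2205]
Step 14: x=[6.5705] v=[-2.3554]
Step 15: x=[6.4464] v=[-2.4827]
Step 16: x=[6.3163] v=[-2.6019]
Step 17: x=[6.1807] v=[-2.7127]
Step 18: x=[6.0400] v=[-2.8148]
Step 19: x=[5.8946] v=[-2.9078]
Step 20: x=[5.7450] v=[-2.9914]
Step 21: x=[5.5917] v=[-3.0654]
Step 22: x=[5.4352] v=[-3.1294]
Step 23: x=[5.2760] v=[-3.1833]
Step 24: x=[5.1147] v=[-3.2270]
Step 25: x=[4.9517] v=[-3.2602]
Step 26: x=[4.7876] v=[-3.2829]
Step 27: x=[4.6229] v=[-3.2950]
Step 28: x=[4.4581] v=[-3.2965]
Step 29: x=[4.2937] v=[-3.2873]
Step 30: x=[4.1303] v=[-3.2675]
Step 31: x=[3.9684] v=[-3.2372]
Step 32: x=[3.8086] v=[-3.1964]
Step 33: x=[3.6513] v=[-3.1453]
Step 34: x=[3.4971] v=[-3.0840]
Step 35: x=[3.3465] v=[-3.0128]
Step 36: x=[3.1999] v=[-2.9318]
Step 37: x=[3.0578] v=[-2.8414]
Step 38: x=[2.9207] v=[-2.7418]
Step 39: x=[2.7890] v=[-2.6333]
Step 40: x=[2.6632] v=[-2.5163]
Step 41: x=[2.5436] v=[-2.3912]
Step 42: x=[2.4307] v=[-2.2584]
Step 43: x=[2.3248] v=[-2.1183]
Step 44: x=[2.2262] v=[-1.9714]
Step 45: x=[2.1353] v=[-1.8181]
Step 46: x=[2.0524] v=[-1.6589]
Step 47: x=[1.9777] v=[-1.4944]
Step 48: x=[1.9115] v=[-1.3250]
Step 49: x=[1.8539] v=[-1.1514]
Step 50: x=[1.8052] v=[-0.9741]
Step 51: x=[1.7655] v=[-0.7936]
Step 52: x=[1.7350] v=[-0.6105]
Step 53: x=[1.7137] v=[-0.4255]
Step 54: x=[1.7017] v=[-0.2391]
v[0] did not become non-negative within 54 steps; using fallback time=2.7000

Answer: 2.7000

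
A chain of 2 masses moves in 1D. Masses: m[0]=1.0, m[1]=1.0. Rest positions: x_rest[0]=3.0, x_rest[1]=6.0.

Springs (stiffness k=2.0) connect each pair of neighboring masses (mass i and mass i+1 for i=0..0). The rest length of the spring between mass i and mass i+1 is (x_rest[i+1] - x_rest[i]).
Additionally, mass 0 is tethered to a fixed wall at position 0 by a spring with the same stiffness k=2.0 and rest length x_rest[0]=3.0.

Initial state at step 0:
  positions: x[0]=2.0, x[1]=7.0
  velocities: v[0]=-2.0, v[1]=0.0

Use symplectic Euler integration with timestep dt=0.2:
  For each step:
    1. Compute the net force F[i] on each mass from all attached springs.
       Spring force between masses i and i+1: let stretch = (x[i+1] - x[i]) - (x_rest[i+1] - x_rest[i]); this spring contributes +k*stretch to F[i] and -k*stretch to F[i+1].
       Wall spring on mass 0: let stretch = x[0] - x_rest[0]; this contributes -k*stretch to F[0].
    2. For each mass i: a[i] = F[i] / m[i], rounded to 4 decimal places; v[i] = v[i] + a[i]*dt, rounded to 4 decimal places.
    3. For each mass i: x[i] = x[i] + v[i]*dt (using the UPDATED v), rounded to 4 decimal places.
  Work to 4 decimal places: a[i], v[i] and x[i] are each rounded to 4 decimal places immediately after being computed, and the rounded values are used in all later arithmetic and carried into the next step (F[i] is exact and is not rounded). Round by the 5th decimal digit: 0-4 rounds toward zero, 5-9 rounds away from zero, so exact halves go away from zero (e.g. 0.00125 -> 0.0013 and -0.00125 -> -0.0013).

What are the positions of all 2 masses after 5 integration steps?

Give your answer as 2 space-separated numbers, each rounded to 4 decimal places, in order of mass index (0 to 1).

Step 0: x=[2.0000 7.0000] v=[-2.0000 0.0000]
Step 1: x=[1.8400 6.8400] v=[-0.8000 -0.8000]
Step 2: x=[1.9328 6.5200] v=[0.4640 -1.6000]
Step 3: x=[2.2380 6.0730] v=[1.5258 -2.2349]
Step 4: x=[2.6709 5.5592] v=[2.1646 -2.5689]
Step 5: x=[3.1212 5.0544] v=[2.2516 -2.5242]

Answer: 3.1212 5.0544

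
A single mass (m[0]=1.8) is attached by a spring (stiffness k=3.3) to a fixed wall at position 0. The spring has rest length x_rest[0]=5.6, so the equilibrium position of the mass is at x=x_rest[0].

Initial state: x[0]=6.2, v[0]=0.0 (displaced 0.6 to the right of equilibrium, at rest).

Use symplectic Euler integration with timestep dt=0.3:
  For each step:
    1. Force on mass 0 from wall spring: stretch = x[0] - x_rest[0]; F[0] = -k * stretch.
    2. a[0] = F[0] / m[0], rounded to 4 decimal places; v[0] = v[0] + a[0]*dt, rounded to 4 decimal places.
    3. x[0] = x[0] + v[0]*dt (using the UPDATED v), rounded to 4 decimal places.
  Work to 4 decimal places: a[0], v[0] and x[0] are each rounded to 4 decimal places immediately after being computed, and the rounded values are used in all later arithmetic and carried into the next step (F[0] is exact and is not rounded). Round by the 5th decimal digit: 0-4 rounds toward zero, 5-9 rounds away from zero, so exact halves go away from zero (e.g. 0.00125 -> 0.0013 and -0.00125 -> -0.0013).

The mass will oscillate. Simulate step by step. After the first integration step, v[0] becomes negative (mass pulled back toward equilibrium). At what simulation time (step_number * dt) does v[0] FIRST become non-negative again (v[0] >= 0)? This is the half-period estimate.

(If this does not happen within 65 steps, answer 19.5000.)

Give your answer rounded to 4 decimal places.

Step 0: x=[6.2000] v=[0.0000]
Step 1: x=[6.1010] v=[-0.3300]
Step 2: x=[5.9193] v=[-0.6056]
Step 3: x=[5.6849] v=[-0.7812]
Step 4: x=[5.4365] v=[-0.8279]
Step 5: x=[5.2151] v=[-0.7380]
Step 6: x=[5.0572] v=[-0.5263]
Step 7: x=[4.9889] v=[-0.2278]
Step 8: x=[5.0214] v=[0.1083]
First v>=0 after going negative at step 8, time=2.4000

Answer: 2.4000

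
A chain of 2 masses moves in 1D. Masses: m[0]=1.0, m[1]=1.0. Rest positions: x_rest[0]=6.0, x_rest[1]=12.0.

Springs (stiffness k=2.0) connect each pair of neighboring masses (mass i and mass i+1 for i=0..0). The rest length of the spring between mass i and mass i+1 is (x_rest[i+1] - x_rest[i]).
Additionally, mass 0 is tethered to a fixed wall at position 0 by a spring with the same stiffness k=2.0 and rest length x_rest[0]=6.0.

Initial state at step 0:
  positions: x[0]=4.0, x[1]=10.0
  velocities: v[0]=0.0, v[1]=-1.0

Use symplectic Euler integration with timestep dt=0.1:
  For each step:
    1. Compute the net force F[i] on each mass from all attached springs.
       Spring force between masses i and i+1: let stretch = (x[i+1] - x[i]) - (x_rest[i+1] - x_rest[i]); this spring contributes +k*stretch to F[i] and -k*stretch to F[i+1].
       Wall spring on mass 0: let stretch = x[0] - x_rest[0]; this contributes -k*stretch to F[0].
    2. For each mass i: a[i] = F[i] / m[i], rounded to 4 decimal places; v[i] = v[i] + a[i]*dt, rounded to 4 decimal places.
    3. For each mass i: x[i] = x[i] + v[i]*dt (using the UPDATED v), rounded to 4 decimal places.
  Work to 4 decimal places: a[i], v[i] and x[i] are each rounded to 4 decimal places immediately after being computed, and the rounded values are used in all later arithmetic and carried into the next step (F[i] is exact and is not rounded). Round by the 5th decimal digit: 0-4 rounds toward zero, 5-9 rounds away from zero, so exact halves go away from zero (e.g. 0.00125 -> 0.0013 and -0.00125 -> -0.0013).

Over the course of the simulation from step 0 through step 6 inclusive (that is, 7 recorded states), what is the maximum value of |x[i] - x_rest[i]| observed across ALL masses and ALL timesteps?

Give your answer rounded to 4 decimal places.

Step 0: x=[4.0000 10.0000] v=[0.0000 -1.0000]
Step 1: x=[4.0400 9.9000] v=[0.4000 -1.0000]
Step 2: x=[4.1164 9.8028] v=[0.7640 -0.9720]
Step 3: x=[4.2242 9.7119] v=[1.0780 -0.9093]
Step 4: x=[4.3573 9.6312] v=[1.3307 -0.8068]
Step 5: x=[4.5087 9.5650] v=[1.5140 -0.6616]
Step 6: x=[4.6711 9.5177] v=[1.6235 -0.4729]
Max displacement = 2.4823

Answer: 2.4823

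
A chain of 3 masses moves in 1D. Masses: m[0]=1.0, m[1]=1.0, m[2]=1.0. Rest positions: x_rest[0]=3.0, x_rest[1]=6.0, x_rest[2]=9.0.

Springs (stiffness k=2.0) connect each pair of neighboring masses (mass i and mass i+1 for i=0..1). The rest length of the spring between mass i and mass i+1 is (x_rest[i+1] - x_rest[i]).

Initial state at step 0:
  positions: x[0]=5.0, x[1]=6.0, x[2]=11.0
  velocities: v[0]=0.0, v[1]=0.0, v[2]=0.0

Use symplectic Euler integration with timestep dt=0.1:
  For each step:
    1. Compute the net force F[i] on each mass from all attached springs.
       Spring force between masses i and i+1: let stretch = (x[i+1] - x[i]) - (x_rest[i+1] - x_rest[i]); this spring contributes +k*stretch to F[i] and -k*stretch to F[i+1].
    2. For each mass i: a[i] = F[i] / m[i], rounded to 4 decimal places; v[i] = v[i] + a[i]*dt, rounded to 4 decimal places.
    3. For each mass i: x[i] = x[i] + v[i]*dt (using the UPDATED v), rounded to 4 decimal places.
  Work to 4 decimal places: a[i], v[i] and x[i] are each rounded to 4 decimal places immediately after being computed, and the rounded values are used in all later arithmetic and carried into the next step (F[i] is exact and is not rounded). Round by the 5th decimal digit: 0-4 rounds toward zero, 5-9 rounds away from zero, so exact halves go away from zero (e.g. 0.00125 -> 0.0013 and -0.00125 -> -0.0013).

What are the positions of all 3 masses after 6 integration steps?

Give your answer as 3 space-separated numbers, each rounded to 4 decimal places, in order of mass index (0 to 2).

Step 0: x=[5.0000 6.0000 11.0000] v=[0.0000 0.0000 0.0000]
Step 1: x=[4.9600 6.0800 10.9600] v=[-0.4000 0.8000 -0.4000]
Step 2: x=[4.8824 6.2352 10.8824] v=[-0.7760 1.5520 -0.7760]
Step 3: x=[4.7719 6.4563 10.7719] v=[-1.1054 2.2109 -1.1054]
Step 4: x=[4.6351 6.7300 10.6351] v=[-1.3685 2.7371 -1.3685]
Step 5: x=[4.4802 7.0399 10.4802] v=[-1.5495 3.0991 -1.5495]
Step 6: x=[4.3164 7.3674 10.3164] v=[-1.6376 3.2752 -1.6376]

Answer: 4.3164 7.3674 10.3164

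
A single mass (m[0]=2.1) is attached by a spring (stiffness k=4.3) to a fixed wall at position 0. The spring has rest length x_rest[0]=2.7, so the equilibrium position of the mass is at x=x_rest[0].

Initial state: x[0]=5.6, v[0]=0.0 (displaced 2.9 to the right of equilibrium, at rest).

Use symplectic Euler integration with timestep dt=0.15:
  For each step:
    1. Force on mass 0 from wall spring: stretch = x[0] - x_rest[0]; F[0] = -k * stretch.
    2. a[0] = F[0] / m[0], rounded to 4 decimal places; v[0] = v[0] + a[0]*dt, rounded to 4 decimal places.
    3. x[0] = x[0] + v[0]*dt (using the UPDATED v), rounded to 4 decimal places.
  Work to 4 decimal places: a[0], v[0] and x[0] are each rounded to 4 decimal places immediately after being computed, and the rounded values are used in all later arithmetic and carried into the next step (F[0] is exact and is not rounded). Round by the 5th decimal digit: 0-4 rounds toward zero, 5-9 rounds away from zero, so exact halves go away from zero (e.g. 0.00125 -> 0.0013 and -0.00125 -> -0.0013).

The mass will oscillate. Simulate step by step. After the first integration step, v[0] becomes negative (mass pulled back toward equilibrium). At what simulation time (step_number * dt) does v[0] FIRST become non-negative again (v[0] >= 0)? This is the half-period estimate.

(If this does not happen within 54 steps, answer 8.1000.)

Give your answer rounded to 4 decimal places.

Step 0: x=[5.6000] v=[0.0000]
Step 1: x=[5.4664] v=[-0.8907]
Step 2: x=[5.2053] v=[-1.7404]
Step 3: x=[4.8288] v=[-2.5099]
Step 4: x=[4.3542] v=[-3.1638]
Step 5: x=[3.8034] v=[-3.6719]
Step 6: x=[3.2018] v=[-4.0108]
Step 7: x=[2.5771] v=[-4.1649]
Step 8: x=[1.9580] v=[-4.1271]
Step 9: x=[1.3731] v=[-3.8992]
Step 10: x=[0.8493] v=[-3.4917]
Step 11: x=[0.4108] v=[-2.9233]
Step 12: x=[0.0778] v=[-2.2202]
Step 13: x=[-0.1344] v=[-1.4148]
Step 14: x=[-0.2160] v=[-0.5442]
Step 15: x=[-0.1633] v=[0.3514]
First v>=0 after going negative at step 15, time=2.2500

Answer: 2.2500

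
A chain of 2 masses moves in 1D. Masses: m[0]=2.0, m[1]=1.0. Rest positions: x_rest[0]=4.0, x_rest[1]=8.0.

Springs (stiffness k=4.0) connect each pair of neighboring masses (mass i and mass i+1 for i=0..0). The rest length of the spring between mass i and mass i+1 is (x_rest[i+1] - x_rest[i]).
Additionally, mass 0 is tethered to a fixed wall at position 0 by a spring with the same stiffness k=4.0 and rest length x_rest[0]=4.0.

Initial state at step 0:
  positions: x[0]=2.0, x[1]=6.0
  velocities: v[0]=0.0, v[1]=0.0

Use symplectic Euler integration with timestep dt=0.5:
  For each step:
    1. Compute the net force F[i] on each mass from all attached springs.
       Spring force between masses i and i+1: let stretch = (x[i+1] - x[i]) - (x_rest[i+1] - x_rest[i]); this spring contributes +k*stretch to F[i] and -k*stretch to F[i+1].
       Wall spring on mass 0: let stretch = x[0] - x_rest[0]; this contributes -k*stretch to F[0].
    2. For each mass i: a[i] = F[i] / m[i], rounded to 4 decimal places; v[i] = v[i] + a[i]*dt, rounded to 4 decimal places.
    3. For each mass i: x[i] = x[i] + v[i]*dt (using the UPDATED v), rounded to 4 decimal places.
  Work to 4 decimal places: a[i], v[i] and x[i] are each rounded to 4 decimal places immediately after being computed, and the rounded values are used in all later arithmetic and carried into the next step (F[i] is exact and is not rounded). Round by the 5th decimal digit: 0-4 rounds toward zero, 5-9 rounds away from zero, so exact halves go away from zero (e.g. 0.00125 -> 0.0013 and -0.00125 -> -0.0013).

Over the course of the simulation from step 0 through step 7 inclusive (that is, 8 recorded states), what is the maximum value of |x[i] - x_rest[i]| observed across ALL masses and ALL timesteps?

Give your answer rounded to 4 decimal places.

Answer: 2.5000

Derivation:
Step 0: x=[2.0000 6.0000] v=[0.0000 0.0000]
Step 1: x=[3.0000 6.0000] v=[2.0000 0.0000]
Step 2: x=[4.0000 7.0000] v=[2.0000 2.0000]
Step 3: x=[4.5000 9.0000] v=[1.0000 4.0000]
Step 4: x=[5.0000 10.5000] v=[1.0000 3.0000]
Step 5: x=[5.7500 10.5000] v=[1.5000 0.0000]
Step 6: x=[6.0000 9.7500] v=[0.5000 -1.5000]
Step 7: x=[5.1250 9.2500] v=[-1.7500 -1.0000]
Max displacement = 2.5000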